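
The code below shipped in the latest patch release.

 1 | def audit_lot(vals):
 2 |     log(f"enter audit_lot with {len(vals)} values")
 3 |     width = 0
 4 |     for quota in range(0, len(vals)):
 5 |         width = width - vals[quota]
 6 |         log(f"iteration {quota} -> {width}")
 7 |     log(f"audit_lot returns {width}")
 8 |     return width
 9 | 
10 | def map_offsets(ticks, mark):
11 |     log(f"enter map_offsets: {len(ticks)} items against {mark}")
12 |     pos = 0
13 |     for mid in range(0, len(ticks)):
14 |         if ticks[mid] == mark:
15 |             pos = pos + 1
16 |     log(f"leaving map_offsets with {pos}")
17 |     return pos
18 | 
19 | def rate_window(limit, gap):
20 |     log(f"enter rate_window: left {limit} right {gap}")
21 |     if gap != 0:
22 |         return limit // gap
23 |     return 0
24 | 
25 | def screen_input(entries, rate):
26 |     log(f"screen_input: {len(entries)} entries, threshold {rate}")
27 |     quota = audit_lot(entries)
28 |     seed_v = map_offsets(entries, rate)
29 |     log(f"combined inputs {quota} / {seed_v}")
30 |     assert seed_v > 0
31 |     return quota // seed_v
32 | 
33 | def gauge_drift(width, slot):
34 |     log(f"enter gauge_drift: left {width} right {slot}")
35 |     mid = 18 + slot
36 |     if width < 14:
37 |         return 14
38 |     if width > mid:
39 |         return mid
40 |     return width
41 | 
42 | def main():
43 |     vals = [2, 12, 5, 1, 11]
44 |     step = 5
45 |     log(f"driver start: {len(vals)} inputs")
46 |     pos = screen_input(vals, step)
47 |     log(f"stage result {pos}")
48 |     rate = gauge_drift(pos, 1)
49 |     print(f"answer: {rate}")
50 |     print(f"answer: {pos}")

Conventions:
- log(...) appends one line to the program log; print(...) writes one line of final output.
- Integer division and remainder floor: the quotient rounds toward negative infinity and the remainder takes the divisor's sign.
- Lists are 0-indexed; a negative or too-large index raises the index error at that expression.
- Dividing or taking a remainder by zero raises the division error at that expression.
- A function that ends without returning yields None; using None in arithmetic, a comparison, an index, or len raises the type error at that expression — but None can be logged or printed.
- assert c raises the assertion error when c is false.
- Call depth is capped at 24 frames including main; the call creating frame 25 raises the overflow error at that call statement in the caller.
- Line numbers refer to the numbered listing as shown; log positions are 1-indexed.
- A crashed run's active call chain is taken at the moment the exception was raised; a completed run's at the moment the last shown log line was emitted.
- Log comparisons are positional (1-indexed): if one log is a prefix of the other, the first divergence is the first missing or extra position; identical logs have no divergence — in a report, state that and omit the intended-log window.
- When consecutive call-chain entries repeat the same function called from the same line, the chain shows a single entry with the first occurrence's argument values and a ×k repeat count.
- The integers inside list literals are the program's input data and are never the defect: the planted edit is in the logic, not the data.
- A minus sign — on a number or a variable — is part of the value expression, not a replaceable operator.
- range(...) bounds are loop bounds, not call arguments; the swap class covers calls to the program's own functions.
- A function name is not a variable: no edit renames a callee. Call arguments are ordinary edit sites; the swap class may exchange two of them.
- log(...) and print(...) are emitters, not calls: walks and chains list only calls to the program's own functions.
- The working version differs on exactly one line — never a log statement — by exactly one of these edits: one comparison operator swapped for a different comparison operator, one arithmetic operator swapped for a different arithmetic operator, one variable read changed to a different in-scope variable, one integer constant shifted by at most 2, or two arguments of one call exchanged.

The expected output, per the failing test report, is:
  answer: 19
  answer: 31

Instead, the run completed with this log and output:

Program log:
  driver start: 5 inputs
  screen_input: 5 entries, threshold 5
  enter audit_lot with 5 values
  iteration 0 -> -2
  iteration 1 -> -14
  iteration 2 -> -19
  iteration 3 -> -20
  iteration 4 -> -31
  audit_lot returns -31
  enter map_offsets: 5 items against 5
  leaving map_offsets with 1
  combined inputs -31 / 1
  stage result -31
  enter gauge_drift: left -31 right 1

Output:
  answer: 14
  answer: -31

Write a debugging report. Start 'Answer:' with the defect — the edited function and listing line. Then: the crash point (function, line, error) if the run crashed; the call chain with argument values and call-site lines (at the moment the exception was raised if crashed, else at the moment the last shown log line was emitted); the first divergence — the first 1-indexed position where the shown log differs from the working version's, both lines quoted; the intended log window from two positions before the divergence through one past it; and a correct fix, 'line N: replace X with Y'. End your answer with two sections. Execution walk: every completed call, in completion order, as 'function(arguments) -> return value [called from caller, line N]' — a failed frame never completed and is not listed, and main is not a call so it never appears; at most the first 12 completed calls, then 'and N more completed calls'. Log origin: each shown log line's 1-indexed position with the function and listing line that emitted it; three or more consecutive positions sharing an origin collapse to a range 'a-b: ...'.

Answer: the defect is in audit_lot at line 5.
Key fact: Position 4 is the first bad log line: 'iteration 0 -> -2' should read 'iteration 0 -> 2'.
Call chain: main -> gauge_drift(-31, 1) (called at line 48).
First divergence: position 4; shown 'iteration 0 -> -2' vs intended 'iteration 0 -> 2'.
Intended log window:
  2: screen_input: 5 entries, threshold 5
  3: enter audit_lot with 5 values
  4: iteration 0 -> 2
  5: iteration 1 -> 14
Execution walk:
  audit_lot([2, 12, 5, 1, 11]) -> -31  [called from screen_input, line 27]
  map_offsets([2, 12, 5, 1, 11], 5) -> 1  [called from screen_input, line 28]
  screen_input([2, 12, 5, 1, 11], 5) -> -31  [called from main, line 46]
  gauge_drift(-31, 1) -> 14  [called from main, line 48]
Origin of each log line:
  1: emitted by main (line 45)
  2: emitted by screen_input (line 26)
  3: emitted by audit_lot (line 2)
  4-8: emitted by audit_lot (line 6)
  9: emitted by audit_lot (line 7)
  10: emitted by map_offsets (line 11)
  11: emitted by map_offsets (line 16)
  12: emitted by screen_input (line 29)
  13: emitted by main (line 47)
  14: emitted by gauge_drift (line 34)
A correct fix: line 5: replace `-` with `+`.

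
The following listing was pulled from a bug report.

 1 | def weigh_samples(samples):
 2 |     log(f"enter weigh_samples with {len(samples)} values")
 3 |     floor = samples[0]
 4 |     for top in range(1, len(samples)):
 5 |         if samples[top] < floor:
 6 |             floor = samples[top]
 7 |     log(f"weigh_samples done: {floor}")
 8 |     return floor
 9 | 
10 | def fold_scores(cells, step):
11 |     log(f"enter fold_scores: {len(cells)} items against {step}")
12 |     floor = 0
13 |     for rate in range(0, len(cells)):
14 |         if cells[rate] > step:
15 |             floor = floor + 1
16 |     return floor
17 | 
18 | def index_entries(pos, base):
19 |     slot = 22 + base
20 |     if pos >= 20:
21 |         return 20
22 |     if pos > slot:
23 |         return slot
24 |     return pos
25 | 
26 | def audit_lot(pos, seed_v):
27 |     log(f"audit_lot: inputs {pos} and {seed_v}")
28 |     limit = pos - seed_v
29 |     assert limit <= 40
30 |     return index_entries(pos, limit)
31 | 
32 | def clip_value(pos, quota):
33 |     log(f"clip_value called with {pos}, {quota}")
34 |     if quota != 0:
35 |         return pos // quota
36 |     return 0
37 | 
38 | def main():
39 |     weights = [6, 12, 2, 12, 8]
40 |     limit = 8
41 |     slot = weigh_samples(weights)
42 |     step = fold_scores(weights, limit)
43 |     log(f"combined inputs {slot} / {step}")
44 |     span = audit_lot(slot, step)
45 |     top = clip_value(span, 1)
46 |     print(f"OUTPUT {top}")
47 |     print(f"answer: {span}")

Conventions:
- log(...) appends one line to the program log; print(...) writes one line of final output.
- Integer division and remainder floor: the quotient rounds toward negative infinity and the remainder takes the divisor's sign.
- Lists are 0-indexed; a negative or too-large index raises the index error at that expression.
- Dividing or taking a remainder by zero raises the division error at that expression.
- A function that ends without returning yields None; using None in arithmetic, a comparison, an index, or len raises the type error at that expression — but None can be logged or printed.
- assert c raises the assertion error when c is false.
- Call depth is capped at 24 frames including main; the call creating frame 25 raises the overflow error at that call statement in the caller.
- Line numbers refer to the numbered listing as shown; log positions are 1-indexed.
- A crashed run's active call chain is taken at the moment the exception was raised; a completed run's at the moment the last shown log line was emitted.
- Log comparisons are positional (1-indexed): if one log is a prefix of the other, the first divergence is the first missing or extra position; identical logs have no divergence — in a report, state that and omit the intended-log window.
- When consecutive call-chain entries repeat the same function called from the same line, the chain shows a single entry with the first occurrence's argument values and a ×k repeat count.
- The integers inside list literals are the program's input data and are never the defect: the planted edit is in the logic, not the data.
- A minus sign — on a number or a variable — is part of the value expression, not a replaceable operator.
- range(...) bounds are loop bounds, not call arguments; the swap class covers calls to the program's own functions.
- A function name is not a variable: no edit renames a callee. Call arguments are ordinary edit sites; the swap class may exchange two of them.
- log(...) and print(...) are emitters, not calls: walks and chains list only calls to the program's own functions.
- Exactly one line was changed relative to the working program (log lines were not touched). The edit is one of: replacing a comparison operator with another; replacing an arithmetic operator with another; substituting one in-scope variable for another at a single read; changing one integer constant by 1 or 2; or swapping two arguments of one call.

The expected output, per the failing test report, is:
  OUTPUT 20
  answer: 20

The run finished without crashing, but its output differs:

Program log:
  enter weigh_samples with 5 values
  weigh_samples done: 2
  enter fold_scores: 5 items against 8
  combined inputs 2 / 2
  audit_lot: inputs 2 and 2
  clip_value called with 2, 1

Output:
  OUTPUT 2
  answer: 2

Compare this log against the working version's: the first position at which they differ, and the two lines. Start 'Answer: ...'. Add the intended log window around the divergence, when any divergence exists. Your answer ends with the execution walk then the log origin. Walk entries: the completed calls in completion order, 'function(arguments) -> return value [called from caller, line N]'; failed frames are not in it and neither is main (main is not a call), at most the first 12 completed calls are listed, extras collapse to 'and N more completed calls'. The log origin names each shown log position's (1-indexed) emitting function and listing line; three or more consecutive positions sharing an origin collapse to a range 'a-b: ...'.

Answer: position 6 — the shown line 'clip_value called with 2, 1' should read 'clip_value called with 20, 1'.
Intended log window:
  4: combined inputs 2 / 2
  5: audit_lot: inputs 2 and 2
  6: clip_value called with 20, 1
Execution walk:
  weigh_samples([6, 12, 2, 12, 8]) -> 2  [called from main, line 41]
  fold_scores([6, 12, 2, 12, 8], 8) -> 2  [called from main, line 42]
  index_entries(2, 0) -> 2  [called from audit_lot, line 30]
  audit_lot(2, 2) -> 2  [called from main, line 44]
  clip_value(2, 1) -> 2  [called from main, line 45]
Origin of each log line:
  1: logged in weigh_samples at line 2
  2: logged in weigh_samples at line 7
  3: logged in fold_scores at line 11
  4: logged in main at line 43
  5: logged in audit_lot at line 27
  6: logged in clip_value at line 33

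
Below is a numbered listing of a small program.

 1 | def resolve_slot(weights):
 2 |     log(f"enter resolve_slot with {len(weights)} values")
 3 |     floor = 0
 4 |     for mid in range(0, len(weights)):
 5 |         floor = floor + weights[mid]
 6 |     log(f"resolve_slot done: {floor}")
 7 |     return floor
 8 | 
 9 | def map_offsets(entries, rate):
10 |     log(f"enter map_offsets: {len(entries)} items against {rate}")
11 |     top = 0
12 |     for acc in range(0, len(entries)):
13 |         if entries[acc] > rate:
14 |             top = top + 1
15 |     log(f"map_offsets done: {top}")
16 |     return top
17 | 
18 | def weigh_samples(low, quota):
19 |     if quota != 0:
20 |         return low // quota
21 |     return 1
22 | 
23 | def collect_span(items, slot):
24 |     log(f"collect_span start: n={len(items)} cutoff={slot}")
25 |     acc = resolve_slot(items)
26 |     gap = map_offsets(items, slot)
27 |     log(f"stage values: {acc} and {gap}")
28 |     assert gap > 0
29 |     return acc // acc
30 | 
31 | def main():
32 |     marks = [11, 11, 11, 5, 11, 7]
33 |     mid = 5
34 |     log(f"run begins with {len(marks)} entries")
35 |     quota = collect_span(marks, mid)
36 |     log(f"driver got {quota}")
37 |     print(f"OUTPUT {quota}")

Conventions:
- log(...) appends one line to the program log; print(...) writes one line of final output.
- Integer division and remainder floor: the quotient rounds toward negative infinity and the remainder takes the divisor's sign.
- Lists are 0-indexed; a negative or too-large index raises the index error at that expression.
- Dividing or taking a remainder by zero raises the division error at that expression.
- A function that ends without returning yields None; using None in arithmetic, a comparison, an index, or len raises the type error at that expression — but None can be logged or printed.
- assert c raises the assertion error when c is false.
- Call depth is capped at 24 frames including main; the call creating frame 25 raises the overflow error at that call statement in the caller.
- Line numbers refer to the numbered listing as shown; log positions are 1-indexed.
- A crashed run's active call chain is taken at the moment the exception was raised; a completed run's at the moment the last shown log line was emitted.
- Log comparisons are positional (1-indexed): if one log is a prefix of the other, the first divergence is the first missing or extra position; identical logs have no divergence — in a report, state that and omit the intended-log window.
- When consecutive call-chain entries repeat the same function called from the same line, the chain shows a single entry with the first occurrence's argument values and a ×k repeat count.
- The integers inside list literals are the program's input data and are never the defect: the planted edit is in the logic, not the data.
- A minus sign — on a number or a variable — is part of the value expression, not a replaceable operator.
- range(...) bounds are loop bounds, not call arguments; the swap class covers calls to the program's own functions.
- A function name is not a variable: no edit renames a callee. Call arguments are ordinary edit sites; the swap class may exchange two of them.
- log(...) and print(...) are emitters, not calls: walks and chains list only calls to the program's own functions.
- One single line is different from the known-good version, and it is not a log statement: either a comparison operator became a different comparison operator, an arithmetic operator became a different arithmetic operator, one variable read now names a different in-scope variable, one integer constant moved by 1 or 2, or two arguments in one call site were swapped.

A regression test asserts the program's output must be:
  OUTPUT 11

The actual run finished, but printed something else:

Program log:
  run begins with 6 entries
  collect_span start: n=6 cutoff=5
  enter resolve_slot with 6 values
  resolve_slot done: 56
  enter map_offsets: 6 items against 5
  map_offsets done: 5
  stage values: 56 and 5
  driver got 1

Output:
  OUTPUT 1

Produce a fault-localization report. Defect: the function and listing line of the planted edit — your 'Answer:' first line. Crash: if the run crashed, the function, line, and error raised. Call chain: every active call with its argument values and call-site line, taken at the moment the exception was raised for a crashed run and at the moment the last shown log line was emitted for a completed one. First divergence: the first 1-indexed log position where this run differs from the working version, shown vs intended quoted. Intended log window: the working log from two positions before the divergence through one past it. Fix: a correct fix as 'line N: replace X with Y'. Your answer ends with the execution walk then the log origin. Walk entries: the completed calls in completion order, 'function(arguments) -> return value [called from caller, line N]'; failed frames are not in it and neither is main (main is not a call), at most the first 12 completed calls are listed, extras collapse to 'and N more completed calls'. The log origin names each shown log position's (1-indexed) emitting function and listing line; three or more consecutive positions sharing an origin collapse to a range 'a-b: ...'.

Answer: the defect is in collect_span at line 29.
The tell: At log position 8 the runs split — shown 'driver got 1', but the working version logs 'driver got 11'.
Call chain: main.
First divergence: position 8; shown 'driver got 1' vs intended 'driver got 11'.
Intended log window:
  6: map_offsets done: 5
  7: stage values: 56 and 5
  8: driver got 11
Execution walk:
  resolve_slot([11, 11, 11, 5, 11, 7]) -> 56  [called from collect_span, line 25]
  map_offsets([11, 11, 11, 5, 11, 7], 5) -> 5  [called from collect_span, line 26]
  collect_span([11, 11, 11, 5, 11, 7], 5) -> 1  [called from main, line 35]
Log origins:
  1: logged in main at line 34
  2: logged in collect_span at line 24
  3: logged in resolve_slot at line 2
  4: logged in resolve_slot at line 6
  5: logged in map_offsets at line 10
  6: logged in map_offsets at line 15
  7: logged in collect_span at line 27
  8: logged in main at line 36
A correct fix: line 29: replace `acc // acc` with `acc // gap`.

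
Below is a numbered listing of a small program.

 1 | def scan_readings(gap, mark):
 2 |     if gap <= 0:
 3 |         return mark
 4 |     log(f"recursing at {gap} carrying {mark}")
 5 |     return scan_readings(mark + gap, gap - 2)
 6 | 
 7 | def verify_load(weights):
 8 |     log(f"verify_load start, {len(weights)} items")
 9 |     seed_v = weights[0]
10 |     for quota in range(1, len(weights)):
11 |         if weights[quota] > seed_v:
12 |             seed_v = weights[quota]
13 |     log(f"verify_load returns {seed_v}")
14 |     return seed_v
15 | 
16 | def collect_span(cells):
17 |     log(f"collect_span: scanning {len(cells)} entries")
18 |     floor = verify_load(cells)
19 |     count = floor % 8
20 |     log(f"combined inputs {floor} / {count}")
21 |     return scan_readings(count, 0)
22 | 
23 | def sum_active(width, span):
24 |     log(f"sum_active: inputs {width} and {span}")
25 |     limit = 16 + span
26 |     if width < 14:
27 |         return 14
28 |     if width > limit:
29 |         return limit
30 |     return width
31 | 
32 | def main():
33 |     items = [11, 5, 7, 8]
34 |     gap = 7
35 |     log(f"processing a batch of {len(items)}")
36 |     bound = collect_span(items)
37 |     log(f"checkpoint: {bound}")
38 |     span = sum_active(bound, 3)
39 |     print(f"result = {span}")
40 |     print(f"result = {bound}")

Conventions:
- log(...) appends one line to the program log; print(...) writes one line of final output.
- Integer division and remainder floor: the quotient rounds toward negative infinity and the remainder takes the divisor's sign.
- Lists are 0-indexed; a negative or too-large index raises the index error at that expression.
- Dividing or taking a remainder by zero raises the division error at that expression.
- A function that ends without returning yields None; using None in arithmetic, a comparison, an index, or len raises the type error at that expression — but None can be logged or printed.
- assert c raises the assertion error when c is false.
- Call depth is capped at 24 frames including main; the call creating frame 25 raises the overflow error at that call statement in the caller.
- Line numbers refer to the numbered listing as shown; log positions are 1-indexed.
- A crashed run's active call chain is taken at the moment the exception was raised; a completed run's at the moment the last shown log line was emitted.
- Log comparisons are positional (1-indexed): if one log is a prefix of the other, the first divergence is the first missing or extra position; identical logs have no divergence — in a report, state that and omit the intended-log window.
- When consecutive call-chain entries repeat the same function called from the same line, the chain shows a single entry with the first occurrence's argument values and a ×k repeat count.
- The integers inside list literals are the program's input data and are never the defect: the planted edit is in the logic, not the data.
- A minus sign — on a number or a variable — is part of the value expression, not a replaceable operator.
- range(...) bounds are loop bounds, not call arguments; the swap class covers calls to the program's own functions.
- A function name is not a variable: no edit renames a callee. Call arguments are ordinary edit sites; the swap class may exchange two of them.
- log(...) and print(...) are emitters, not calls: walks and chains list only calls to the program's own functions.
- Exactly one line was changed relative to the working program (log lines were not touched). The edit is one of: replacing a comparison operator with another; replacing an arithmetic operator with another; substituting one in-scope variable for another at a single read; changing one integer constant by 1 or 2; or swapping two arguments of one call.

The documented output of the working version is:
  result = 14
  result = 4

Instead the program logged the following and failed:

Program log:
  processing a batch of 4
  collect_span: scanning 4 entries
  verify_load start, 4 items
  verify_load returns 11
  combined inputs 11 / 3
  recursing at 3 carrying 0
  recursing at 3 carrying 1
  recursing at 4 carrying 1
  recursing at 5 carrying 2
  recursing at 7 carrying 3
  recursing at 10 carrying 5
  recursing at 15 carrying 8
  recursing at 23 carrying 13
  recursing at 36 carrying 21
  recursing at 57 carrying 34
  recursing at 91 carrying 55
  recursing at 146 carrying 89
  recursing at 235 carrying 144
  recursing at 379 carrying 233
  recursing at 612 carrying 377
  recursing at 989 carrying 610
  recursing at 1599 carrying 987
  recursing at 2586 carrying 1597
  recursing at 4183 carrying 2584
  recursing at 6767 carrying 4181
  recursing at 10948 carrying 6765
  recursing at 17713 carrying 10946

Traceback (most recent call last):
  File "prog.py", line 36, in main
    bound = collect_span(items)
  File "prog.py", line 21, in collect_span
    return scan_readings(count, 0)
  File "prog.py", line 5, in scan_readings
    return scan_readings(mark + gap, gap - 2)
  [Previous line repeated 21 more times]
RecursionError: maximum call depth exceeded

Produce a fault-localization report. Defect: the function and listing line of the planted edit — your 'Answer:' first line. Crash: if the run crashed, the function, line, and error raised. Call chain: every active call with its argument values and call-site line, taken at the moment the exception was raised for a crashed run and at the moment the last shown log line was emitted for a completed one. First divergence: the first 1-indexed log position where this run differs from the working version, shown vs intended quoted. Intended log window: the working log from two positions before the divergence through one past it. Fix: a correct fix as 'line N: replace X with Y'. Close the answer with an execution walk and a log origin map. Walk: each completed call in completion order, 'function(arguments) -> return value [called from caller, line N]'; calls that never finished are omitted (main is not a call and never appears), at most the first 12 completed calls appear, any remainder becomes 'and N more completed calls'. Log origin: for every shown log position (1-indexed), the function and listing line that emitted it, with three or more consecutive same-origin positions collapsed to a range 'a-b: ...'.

Answer: the defect is in scan_readings at line 5.
Key fact: The log first diverges at position 7: the faulty run prints 'recursing at 3 carrying 1' where the working version prints 'recursing at 1 carrying 3'.
Crash: scan_readings, line 5, RecursionError.
Call chain: main -> collect_span([11, 5, 7, 8]) (called at line 36) -> scan_readings(3, 0) (called at line 21) -> scan_readings(3, 1) (called at line 5) ×21.
First divergence: position 7 — the shown line 'recursing at 3 carrying 1' should read 'recursing at 1 carrying 3'.
Intended log window:
  5: combined inputs 11 / 3
  6: recursing at 3 carrying 0
  7: recursing at 1 carrying 3
  8: checkpoint: 4
Execution walk:
  verify_load([11, 5, 7, 8]) -> 11  [called from collect_span, line 18]
Log line origins:
  1 — main, line 35
  2 — collect_span, line 17
  3 — verify_load, line 8
  4 — verify_load, line 13
  5 — collect_span, line 20
  6-27 — scan_readings, line 4
A correct fix: line 5: replace `scan_readings(mark + gap, gap - 2)` with `scan_readings(gap - 2, mark + gap)`.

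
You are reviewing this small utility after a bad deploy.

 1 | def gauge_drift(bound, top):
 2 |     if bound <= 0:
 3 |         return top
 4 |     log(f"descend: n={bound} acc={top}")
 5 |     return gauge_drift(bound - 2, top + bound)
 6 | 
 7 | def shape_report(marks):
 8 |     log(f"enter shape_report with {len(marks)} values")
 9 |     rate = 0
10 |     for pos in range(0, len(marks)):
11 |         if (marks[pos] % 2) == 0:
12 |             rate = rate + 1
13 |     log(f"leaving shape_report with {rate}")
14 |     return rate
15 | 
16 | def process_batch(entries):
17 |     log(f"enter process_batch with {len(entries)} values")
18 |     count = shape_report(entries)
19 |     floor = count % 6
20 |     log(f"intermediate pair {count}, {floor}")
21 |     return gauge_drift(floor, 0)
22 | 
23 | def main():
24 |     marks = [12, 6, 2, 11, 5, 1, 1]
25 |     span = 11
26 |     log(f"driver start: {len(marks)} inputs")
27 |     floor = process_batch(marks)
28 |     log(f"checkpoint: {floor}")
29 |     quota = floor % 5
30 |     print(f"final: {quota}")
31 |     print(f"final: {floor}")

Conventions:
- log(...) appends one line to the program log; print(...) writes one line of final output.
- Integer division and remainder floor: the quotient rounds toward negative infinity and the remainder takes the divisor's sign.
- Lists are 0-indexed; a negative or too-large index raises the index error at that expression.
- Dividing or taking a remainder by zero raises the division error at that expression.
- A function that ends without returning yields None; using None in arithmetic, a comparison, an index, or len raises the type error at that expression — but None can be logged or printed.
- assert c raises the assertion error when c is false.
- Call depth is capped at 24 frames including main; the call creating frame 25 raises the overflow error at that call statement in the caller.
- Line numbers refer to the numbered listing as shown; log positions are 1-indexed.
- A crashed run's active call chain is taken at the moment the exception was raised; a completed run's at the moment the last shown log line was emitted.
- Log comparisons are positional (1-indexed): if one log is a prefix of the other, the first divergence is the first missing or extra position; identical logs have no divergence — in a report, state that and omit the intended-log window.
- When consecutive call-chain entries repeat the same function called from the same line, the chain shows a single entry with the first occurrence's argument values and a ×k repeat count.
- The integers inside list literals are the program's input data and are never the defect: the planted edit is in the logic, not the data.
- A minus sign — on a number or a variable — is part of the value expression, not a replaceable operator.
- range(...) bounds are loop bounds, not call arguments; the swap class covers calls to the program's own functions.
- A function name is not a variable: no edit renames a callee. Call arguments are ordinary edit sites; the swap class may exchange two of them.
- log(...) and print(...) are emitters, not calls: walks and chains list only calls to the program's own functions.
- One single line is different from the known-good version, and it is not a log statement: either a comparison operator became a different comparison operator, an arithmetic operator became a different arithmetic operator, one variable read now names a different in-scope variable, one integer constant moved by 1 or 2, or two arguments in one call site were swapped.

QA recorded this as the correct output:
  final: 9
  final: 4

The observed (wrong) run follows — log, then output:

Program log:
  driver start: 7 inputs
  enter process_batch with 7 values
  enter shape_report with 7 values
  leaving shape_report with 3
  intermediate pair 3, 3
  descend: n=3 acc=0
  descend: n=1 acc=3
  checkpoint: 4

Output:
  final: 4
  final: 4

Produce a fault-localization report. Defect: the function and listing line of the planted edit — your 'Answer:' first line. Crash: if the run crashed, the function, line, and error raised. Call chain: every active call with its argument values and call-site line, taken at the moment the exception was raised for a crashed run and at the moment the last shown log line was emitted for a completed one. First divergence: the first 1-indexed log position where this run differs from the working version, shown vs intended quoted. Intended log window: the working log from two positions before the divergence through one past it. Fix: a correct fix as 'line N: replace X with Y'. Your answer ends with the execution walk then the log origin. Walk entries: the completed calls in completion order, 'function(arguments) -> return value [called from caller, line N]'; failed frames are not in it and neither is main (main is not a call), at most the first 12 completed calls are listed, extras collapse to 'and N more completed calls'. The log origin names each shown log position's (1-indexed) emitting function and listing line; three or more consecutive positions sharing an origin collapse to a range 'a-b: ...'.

Answer: the defect is in main at line 29.
The tell: Log streams are identical — the defect surfaces only in the printed output.
Call chain: main.
First divergence: there is none — every log position agrees.
Execution walk:
  shape_report([12, 6, 2, 11, 5, 1, 1]) -> 3  [called from process_batch, line 18]
  gauge_drift(-1, 4) -> 4  [called from gauge_drift, line 5]
  gauge_drift(1, 3) -> 4  [called from gauge_drift, line 5]
  gauge_drift(3, 0) -> 4  [called from process_batch, line 21]
  process_batch([12, 6, 2, 11, 5, 1, 1]) -> 4  [called from main, line 27]
Origin of each log line:
  1 — main, line 26
  2 — process_batch, line 17
  3 — shape_report, line 8
  4 — shape_report, line 13
  5 — process_batch, line 20
  6 — gauge_drift, line 4
  7 — gauge_drift, line 4
  8 — main, line 28
A correct fix: line 29: replace `%` with `+`.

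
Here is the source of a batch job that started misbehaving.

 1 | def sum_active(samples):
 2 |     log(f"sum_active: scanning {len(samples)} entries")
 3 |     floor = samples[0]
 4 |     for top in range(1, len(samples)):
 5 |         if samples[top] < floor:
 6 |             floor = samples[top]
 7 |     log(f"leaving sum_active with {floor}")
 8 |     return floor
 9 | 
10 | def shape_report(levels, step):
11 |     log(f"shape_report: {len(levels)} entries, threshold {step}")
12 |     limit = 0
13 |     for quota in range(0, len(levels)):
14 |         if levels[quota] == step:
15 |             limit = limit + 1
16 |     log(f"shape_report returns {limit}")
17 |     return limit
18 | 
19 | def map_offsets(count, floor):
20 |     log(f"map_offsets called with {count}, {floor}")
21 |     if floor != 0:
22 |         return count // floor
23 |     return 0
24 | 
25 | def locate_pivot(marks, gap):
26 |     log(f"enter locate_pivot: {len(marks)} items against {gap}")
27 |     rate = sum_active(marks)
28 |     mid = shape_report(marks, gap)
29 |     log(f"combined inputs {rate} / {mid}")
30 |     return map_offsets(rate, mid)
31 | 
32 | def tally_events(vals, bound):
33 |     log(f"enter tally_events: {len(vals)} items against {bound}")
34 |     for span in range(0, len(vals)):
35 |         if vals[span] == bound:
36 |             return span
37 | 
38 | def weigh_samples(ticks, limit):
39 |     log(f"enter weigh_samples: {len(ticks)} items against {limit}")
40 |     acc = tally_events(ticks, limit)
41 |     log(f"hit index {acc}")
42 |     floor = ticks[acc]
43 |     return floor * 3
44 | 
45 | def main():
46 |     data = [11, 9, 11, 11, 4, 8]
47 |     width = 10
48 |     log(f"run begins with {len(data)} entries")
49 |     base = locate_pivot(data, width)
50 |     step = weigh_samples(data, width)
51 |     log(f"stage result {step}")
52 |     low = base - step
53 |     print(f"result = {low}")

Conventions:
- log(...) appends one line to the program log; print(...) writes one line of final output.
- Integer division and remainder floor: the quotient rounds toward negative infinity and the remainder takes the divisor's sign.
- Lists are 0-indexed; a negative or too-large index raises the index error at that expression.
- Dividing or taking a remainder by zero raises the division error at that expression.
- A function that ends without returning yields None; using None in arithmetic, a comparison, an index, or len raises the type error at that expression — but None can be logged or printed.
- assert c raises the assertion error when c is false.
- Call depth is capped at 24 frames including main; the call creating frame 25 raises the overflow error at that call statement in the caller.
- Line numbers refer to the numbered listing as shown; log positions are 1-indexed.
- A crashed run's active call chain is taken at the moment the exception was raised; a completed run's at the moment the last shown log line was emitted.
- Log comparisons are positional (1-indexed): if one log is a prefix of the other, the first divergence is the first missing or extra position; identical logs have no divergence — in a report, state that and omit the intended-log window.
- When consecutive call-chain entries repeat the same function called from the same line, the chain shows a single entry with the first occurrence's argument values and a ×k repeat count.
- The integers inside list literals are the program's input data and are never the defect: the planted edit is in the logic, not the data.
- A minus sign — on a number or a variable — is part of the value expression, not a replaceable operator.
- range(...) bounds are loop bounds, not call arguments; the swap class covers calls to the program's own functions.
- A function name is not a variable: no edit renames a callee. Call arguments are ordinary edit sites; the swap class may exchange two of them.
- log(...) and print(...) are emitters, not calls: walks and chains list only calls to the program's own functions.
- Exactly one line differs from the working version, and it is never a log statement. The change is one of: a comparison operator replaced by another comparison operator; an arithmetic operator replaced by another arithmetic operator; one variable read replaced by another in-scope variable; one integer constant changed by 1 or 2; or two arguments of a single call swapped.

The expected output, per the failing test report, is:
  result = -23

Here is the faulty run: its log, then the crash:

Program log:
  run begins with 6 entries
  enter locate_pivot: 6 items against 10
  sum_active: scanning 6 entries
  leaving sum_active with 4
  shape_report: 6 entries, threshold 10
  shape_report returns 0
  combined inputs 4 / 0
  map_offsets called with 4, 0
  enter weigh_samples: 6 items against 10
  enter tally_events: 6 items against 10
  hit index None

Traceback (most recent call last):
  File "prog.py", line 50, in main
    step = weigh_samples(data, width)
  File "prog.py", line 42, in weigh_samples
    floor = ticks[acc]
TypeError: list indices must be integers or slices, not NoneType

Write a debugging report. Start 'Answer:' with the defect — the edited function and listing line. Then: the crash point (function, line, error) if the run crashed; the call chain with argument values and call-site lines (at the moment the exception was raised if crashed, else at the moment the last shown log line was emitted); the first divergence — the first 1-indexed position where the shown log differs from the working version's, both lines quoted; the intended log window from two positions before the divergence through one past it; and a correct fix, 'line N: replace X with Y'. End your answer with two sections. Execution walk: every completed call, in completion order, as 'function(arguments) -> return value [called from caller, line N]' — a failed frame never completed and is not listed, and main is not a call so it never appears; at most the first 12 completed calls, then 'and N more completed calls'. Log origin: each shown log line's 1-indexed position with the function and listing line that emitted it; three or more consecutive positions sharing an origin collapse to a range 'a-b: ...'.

Answer: the defect is in main at line 47.
Key fact: At log position 2 the runs split — shown 'enter locate_pivot: 6 items against 10', but the working version logs 'enter locate_pivot: 6 items against 9'.
Crash: weigh_samples, line 42, TypeError.
Call chain: main -> weigh_samples([11, 9, 11, 11, 4, 8], 10) (called at line 50).
First divergence: at position 2 the run shows 'enter locate_pivot: 6 items against 10' where the working version logs 'enter locate_pivot: 6 items against 9'.
Intended log window:
  1: run begins with 6 entries
  2: enter locate_pivot: 6 items against 9
  3: sum_active: scanning 6 entries
Execution walk:
  sum_active([11, 9, 11, 11, 4, 8]) -> 4  [called from locate_pivot, line 27]
  shape_report([11, 9, 11, 11, 4, 8], 10) -> 0  [called from locate_pivot, line 28]
  map_offsets(4, 0) -> 0  [called from locate_pivot, line 30]
  locate_pivot([11, 9, 11, 11, 4, 8], 10) -> 0  [called from main, line 49]
  tally_events([11, 9, 11, 11, 4, 8], 10) -> None  [called from weigh_samples, line 40]
Origin of each log line:
  1 — main, line 48
  2 — locate_pivot, line 26
  3 — sum_active, line 2
  4 — sum_active, line 7
  5 — shape_report, line 11
  6 — shape_report, line 16
  7 — locate_pivot, line 29
  8 — map_offsets, line 20
  9 — weigh_samples, line 39
  10 — tally_events, line 33
  11 — weigh_samples, line 41
A correct fix: line 47: replace `10` with `9`.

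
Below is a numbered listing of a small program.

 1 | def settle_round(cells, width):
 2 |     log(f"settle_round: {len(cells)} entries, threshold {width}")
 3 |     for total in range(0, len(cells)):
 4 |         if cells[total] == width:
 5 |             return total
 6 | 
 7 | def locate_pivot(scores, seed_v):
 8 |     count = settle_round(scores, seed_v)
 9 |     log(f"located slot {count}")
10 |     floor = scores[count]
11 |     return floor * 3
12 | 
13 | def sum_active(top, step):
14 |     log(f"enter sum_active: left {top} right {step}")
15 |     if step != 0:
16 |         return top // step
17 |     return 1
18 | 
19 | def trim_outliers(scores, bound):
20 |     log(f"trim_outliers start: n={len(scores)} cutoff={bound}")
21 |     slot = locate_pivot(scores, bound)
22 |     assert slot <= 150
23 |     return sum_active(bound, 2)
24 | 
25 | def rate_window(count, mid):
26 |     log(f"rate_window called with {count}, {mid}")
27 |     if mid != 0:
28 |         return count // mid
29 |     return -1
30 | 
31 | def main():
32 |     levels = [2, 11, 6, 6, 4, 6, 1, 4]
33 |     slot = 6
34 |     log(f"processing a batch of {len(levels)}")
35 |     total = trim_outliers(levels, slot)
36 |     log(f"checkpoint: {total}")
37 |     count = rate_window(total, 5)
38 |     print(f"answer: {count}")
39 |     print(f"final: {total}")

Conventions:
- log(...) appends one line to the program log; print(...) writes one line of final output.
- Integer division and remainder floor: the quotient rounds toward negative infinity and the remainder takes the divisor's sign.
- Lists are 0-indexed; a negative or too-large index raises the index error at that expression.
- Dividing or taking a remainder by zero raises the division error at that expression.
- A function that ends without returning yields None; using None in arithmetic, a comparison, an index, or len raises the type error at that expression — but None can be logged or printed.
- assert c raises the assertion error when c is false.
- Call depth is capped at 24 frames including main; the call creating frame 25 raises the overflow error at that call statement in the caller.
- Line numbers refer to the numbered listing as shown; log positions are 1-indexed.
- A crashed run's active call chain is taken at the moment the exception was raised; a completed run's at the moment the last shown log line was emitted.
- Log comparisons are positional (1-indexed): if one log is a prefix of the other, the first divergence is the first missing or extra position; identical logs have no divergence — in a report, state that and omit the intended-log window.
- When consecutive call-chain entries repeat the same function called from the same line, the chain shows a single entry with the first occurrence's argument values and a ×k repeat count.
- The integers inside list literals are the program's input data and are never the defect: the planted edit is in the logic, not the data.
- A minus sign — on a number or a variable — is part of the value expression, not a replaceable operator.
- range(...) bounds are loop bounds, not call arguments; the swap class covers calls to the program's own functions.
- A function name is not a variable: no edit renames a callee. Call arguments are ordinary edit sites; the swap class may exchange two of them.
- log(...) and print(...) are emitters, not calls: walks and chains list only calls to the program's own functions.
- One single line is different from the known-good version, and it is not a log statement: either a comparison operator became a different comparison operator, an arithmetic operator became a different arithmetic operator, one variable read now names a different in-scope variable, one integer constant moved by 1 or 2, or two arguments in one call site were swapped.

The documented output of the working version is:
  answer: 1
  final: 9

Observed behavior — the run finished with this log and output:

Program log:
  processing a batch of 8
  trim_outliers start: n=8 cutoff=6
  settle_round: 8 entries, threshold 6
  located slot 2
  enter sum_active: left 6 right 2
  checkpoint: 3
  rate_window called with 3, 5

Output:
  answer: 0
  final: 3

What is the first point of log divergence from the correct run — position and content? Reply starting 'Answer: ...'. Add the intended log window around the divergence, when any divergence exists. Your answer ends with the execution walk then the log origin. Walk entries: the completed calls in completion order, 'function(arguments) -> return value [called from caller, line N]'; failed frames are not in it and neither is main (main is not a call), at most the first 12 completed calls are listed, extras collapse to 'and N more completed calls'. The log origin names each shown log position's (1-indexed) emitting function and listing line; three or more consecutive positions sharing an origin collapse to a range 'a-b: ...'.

Answer: position 5 — the shown line 'enter sum_active: left 6 right 2' should read 'enter sum_active: left 18 right 2'.
Intended log window:
  3: settle_round: 8 entries, threshold 6
  4: located slot 2
  5: enter sum_active: left 18 right 2
  6: checkpoint: 9
Execution walk:
  settle_round([2, 11, 6, 6, 4, 6, 1, 4], 6) -> 2  [called from locate_pivot, line 8]
  locate_pivot([2, 11, 6, 6, 4, 6, 1, 4], 6) -> 18  [called from trim_outliers, line 21]
  sum_active(6, 2) -> 3  [called from trim_outliers, line 23]
  trim_outliers([2, 11, 6, 6, 4, 6, 1, 4], 6) -> 3  [called from main, line 35]
  rate_window(3, 5) -> 0  [called from main, line 37]
Log line origins:
  1: from main, line 34
  2: from trim_outliers, line 20
  3: from settle_round, line 2
  4: from locate_pivot, line 9
  5: from sum_active, line 14
  6: from main, line 36
  7: from rate_window, line 26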